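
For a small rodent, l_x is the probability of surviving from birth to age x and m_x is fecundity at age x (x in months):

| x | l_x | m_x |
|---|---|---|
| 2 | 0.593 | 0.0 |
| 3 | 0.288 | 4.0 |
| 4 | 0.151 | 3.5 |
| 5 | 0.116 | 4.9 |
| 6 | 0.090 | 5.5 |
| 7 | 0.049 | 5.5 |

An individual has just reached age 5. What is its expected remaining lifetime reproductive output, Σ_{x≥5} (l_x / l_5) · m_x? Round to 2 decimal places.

11.49

l_5 = 0.116. Conditional survival from age 5 to x is l_x / l_5.
  x=5: (0.116/0.116) × 4.9 = 4.9000
  x=6: (0.090/0.116) × 5.5 = 4.2672
  x=7: (0.049/0.116) × 5.5 = 2.3233
Sum = 4.9000 + 4.2672 + 2.3233 = 11.4905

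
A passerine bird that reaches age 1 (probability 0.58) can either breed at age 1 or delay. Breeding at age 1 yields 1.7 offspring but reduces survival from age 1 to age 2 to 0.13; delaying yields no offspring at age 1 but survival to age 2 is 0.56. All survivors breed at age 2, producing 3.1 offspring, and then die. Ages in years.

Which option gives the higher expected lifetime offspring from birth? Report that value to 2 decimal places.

1.22

breed at age 1: R₀ = 0.58 × (1.7 + 0.13 × 3.1) = 0.58 × 2.1030 = 1.2197
delay to age 2: R₀ = 0.58 × (0.56 × 3.1) = 0.58 × 1.7360 = 1.0069
Higher: breed at age 1 (1.2197).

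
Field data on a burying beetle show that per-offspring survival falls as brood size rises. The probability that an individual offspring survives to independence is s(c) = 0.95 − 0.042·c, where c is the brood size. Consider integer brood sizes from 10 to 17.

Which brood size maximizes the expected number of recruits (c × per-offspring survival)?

Expected recruits = c × s(c):
  c=10: 10 × 0.530 = 5.300
  c=11: 11 × 0.488 = 5.368
  c=12: 12 × 0.446 = 5.352
  c=13: 13 × 0.404 = 5.252
  c=14: 14 × 0.362 = 5.068
  c=15: 15 × 0.320 = 4.800
  c=16: 16 × 0.278 = 4.448
  c=17: 17 × 0.236 = 4.012
Maximum at c = 11 (5.368 recruits).

11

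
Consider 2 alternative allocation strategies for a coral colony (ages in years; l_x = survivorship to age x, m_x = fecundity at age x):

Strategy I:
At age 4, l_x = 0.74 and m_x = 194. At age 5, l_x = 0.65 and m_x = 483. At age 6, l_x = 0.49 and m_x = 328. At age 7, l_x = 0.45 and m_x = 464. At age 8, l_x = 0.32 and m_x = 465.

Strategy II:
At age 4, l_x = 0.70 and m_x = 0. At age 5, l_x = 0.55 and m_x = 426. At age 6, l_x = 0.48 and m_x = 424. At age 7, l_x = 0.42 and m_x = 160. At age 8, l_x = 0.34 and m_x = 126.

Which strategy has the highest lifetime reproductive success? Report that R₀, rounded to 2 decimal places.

Strategy I: R₀ = 0.74×194 + 0.65×483 + 0.49×328 + 0.45×464 + 0.32×465 = 975.8300
Strategy II: R₀ = 0.70×0 + 0.55×426 + 0.48×424 + 0.42×160 + 0.34×126 = 547.8600
Highest R₀: strategy I with 975.8300.

975.83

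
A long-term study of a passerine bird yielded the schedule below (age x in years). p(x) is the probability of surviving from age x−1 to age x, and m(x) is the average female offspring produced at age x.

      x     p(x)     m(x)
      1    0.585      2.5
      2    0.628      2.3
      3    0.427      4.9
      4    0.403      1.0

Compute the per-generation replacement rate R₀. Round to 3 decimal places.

3.139

Survivorship from birth: l_x = p_1·p_2·…·p_x.
  l_1 = 0.58500
  l_2 = 0.36738
  l_3 = 0.15687
  l_4 = 0.06322
R₀ = Σ l_x m(x):
  age 1: 0.58500 × 2.5 = 1.4625
  age 2: 0.36738 × 2.3 = 0.8450
  age 3: 0.15687 × 4.9 = 0.7687
  age 4: 0.06322 × 1.0 = 0.0632
R₀ = 1.4625 + 0.8450 + 0.7687 + 0.0632 = 3.1394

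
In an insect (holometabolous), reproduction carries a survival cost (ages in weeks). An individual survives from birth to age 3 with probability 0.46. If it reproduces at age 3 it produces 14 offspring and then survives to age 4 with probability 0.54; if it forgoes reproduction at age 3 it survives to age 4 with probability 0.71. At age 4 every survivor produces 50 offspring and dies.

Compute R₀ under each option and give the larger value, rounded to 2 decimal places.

18.86

breed at age 3: R₀ = 0.46 × (14 + 0.54 × 50) = 0.46 × 41.0000 = 18.8600
delay to age 4: R₀ = 0.46 × (0.71 × 50) = 0.46 × 35.5000 = 16.3300
Higher: breed at age 3 (18.8600).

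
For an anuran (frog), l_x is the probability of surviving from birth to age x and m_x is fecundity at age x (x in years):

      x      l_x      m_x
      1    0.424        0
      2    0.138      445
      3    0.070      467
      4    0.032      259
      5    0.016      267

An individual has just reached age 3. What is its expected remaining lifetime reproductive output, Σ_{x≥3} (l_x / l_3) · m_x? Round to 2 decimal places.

l_3 = 0.070. Conditional survival from age 3 to x is l_x / l_3.
  x=3: (0.070/0.070) × 467 = 467.0000
  x=4: (0.032/0.070) × 259 = 118.4000
  x=5: (0.016/0.070) × 267 = 61.0286
Sum = 467.0000 + 118.4000 + 61.0286 = 646.4286

646.43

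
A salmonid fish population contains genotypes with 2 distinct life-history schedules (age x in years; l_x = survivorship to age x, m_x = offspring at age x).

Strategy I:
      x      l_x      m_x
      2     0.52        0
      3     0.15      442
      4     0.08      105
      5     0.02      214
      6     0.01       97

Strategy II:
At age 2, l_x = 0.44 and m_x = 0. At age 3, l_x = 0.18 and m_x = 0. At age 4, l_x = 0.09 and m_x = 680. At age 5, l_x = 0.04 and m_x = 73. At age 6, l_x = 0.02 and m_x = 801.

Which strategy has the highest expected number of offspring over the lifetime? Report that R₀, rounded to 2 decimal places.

Strategy I: R₀ = 0.52×0 + 0.15×442 + 0.08×105 + 0.02×214 + 0.01×97 = 79.9500
Strategy II: R₀ = 0.44×0 + 0.18×0 + 0.09×680 + 0.04×73 + 0.02×801 = 80.1400
Highest R₀: strategy II with 80.1400.

80.14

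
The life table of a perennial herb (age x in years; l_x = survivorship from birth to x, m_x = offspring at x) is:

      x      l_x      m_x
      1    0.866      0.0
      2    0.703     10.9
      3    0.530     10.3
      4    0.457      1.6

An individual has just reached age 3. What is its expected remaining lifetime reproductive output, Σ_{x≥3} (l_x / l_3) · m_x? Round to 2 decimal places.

11.68

l_3 = 0.530. Conditional survival from age 3 to x is l_x / l_3.
  x=3: (0.530/0.530) × 10.3 = 10.3000
  x=4: (0.457/0.530) × 1.6 = 1.3796
Sum = 10.3000 + 1.3796 = 11.6796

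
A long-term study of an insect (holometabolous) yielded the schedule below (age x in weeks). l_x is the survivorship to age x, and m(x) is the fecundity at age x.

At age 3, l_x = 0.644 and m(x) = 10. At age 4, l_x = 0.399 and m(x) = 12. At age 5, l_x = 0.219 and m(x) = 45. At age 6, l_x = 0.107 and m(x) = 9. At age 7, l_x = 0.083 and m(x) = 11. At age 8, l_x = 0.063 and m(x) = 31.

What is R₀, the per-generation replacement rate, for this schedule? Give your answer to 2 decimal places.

R₀ = Σ l_x m(x):
  age 3: 0.644 × 10 = 6.4400
  age 4: 0.399 × 12 = 4.7880
  age 5: 0.219 × 45 = 9.8550
  age 6: 0.107 × 9 = 0.9630
  age 7: 0.083 × 11 = 0.9130
  age 8: 0.063 × 31 = 1.9530
R₀ = 6.4400 + 4.7880 + 9.8550 + 0.9630 + 0.9130 + 1.9530 = 24.9120

24.91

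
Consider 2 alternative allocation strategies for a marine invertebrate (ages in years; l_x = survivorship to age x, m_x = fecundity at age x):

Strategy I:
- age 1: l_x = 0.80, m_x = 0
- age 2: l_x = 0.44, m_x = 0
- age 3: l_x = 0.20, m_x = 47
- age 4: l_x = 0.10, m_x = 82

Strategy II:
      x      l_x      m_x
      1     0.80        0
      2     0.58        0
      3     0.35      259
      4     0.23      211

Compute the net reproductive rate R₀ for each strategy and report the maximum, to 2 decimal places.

Strategy I: R₀ = 0.80×0 + 0.44×0 + 0.20×47 + 0.10×82 = 17.6000
Strategy II: R₀ = 0.80×0 + 0.58×0 + 0.35×259 + 0.23×211 = 139.1800
Highest R₀: strategy II with 139.1800.

139.18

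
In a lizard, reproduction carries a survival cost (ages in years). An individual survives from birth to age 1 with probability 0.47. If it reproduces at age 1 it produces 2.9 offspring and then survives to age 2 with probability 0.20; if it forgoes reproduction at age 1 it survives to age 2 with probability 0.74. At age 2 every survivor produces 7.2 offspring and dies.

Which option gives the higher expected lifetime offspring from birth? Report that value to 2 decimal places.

breed at age 1: R₀ = 0.47 × (2.9 + 0.20 × 7.2) = 0.47 × 4.3400 = 2.0398
delay to age 2: R₀ = 0.47 × (0.74 × 7.2) = 0.47 × 5.3280 = 2.5042
Higher: delay to age 2 (2.5042).

2.50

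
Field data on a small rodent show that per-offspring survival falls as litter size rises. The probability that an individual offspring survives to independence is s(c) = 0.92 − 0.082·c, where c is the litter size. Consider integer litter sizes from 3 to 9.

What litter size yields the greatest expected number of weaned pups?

6

Expected weaned pups = c × s(c):
  c=3: 3 × 0.674 = 2.022
  c=4: 4 × 0.592 = 2.368
  c=5: 5 × 0.510 = 2.550
  c=6: 6 × 0.428 = 2.568
  c=7: 7 × 0.346 = 2.422
  c=8: 8 × 0.264 = 2.112
  c=9: 9 × 0.182 = 1.638
Maximum at c = 6 (2.568 weaned pups).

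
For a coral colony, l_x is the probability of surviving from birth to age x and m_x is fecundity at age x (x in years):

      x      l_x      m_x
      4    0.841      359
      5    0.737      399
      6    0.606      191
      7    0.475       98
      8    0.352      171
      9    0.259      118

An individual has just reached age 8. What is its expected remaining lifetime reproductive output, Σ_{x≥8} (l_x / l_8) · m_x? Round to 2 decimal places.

l_8 = 0.352. Conditional survival from age 8 to x is l_x / l_8.
  x=8: (0.352/0.352) × 171 = 171.0000
  x=9: (0.259/0.352) × 118 = 86.8239
Sum = 171.0000 + 86.8239 = 257.8239

257.82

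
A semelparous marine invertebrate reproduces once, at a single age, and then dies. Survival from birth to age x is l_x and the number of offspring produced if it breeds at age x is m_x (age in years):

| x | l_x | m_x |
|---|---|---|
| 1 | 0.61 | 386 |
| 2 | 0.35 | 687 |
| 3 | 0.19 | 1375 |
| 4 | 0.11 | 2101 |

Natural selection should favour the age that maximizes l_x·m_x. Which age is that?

3

Expected offspring if breeding at age x = l_x × m_x:
  age 1: 0.61 × 386 = 235.460
  age 2: 0.35 × 687 = 240.450
  age 3: 0.19 × 1375 = 261.250
  age 4: 0.11 × 2101 = 231.110
Maximum at age 3 (261.250).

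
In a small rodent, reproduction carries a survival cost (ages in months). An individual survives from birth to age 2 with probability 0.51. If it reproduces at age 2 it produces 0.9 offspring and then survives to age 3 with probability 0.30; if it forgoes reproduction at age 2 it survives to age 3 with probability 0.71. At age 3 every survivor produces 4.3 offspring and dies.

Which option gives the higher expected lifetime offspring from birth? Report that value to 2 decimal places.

1.56

breed at age 2: R₀ = 0.51 × (0.9 + 0.30 × 4.3) = 0.51 × 2.1900 = 1.1169
delay to age 3: R₀ = 0.51 × (0.71 × 4.3) = 0.51 × 3.0530 = 1.5570
Higher: delay to age 3 (1.5570).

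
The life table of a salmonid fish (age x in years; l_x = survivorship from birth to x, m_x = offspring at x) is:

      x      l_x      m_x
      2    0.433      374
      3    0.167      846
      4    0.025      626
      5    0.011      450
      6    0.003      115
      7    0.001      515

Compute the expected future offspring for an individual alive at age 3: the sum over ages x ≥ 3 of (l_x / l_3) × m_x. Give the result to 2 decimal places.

974.50

l_3 = 0.167. Conditional survival from age 3 to x is l_x / l_3.
  x=3: (0.167/0.167) × 846 = 846.0000
  x=4: (0.025/0.167) × 626 = 93.7126
  x=5: (0.011/0.167) × 450 = 29.6407
  x=6: (0.003/0.167) × 115 = 2.0659
  x=7: (0.001/0.167) × 515 = 3.0838
Sum = 846.0000 + 93.7126 + 29.6407 + 2.0659 + 3.0838 = 974.5030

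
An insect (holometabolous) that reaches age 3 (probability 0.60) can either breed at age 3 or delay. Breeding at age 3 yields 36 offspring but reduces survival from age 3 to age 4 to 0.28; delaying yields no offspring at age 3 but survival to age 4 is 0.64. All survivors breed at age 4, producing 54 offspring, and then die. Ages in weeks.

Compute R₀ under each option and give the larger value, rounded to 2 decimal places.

breed at age 3: R₀ = 0.60 × (36 + 0.28 × 54) = 0.60 × 51.1200 = 30.6720
delay to age 4: R₀ = 0.60 × (0.64 × 54) = 0.60 × 34.5600 = 20.7360
Higher: breed at age 3 (30.6720).

30.67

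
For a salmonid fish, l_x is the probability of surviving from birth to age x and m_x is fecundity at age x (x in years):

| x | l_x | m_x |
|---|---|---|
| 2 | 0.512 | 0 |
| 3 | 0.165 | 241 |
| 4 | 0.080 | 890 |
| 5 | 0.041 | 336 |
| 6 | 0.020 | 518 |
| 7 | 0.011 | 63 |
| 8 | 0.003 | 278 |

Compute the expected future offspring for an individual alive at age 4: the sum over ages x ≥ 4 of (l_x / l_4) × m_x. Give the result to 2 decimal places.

l_4 = 0.080. Conditional survival from age 4 to x is l_x / l_4.
  x=4: (0.080/0.080) × 890 = 890.0000
  x=5: (0.041/0.080) × 336 = 172.2000
  x=6: (0.020/0.080) × 518 = 129.5000
  x=7: (0.011/0.080) × 63 = 8.6625
  x=8: (0.003/0.080) × 278 = 10.4250
Sum = 890.0000 + 172.2000 + 129.5000 + 8.6625 + 10.4250 = 1210.7875

1210.79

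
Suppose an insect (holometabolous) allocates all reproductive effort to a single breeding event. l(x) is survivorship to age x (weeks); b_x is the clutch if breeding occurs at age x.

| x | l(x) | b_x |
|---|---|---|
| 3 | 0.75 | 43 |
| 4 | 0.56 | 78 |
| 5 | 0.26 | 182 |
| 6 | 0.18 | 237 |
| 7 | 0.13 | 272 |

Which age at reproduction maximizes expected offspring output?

5

Expected offspring if breeding at age x = l(x) × b_x:
  age 3: 0.75 × 43 = 32.250
  age 4: 0.56 × 78 = 43.680
  age 5: 0.26 × 182 = 47.320
  age 6: 0.18 × 237 = 42.660
  age 7: 0.13 × 272 = 35.360
Maximum at age 5 (47.320).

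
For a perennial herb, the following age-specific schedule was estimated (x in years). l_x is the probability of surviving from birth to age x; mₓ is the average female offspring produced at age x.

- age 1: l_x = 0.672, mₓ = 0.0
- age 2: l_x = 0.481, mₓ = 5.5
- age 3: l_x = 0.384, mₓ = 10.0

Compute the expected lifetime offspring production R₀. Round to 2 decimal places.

R₀ = Σ l_x mₓ:
  age 1: 0.672 × 0.0 = 0.0000
  age 2: 0.481 × 5.5 = 2.6455
  age 3: 0.384 × 10.0 = 3.8400
R₀ = 0.0000 + 2.6455 + 3.8400 = 6.4855

6.49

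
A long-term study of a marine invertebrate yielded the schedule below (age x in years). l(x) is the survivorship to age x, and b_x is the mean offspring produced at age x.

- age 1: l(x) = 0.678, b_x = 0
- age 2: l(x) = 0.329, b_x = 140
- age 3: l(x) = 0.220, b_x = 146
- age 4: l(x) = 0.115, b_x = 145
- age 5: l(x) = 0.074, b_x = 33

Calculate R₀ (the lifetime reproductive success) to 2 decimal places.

R₀ = Σ l(x) b_x:
  age 1: 0.678 × 0 = 0.0000
  age 2: 0.329 × 140 = 46.0600
  age 3: 0.220 × 146 = 32.1200
  age 4: 0.115 × 145 = 16.6750
  age 5: 0.074 × 33 = 2.4420
R₀ = 0.0000 + 46.0600 + 32.1200 + 16.6750 + 2.4420 = 97.2970

97.30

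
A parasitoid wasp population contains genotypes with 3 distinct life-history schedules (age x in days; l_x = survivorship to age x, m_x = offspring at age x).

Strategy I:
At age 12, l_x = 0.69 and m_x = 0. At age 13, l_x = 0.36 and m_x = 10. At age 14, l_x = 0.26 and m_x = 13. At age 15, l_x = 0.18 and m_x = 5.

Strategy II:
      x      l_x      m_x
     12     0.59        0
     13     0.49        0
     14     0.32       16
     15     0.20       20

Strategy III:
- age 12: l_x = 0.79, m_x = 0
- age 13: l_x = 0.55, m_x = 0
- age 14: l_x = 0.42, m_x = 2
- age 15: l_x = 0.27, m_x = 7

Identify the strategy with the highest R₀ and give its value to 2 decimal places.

9.12

Strategy I: R₀ = 0.69×0 + 0.36×10 + 0.26×13 + 0.18×5 = 7.8800
Strategy II: R₀ = 0.59×0 + 0.49×0 + 0.32×16 + 0.20×20 = 9.1200
Strategy III: R₀ = 0.79×0 + 0.55×0 + 0.42×2 + 0.27×7 = 2.7300
Highest R₀: strategy II with 9.1200.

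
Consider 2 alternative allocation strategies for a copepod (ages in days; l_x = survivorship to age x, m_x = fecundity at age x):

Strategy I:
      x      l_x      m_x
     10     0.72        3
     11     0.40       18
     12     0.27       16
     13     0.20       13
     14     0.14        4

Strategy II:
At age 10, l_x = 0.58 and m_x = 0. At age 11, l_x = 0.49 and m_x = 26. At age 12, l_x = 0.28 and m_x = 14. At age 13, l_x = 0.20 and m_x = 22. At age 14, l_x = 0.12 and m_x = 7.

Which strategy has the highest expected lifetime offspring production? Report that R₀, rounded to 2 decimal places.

Strategy I: R₀ = 0.72×3 + 0.40×18 + 0.27×16 + 0.20×13 + 0.14×4 = 16.8400
Strategy II: R₀ = 0.58×0 + 0.49×26 + 0.28×14 + 0.20×22 + 0.12×7 = 21.9000
Highest R₀: strategy II with 21.9000.

21.90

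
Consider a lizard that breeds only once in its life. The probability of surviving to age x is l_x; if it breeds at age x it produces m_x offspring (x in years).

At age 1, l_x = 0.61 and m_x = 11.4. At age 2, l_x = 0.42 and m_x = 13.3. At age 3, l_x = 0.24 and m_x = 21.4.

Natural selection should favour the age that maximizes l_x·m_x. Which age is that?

1

Expected offspring if breeding at age x = l_x × m_x:
  age 1: 0.61 × 11.4 = 6.954
  age 2: 0.42 × 13.3 = 5.586
  age 3: 0.24 × 21.4 = 5.136
Maximum at age 1 (6.954).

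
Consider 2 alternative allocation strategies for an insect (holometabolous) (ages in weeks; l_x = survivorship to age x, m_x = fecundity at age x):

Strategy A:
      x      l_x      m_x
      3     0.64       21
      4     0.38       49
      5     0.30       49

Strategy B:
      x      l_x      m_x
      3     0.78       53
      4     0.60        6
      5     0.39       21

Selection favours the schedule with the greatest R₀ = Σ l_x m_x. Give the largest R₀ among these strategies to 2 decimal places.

Strategy A: R₀ = 0.64×21 + 0.38×49 + 0.30×49 = 46.7600
Strategy B: R₀ = 0.78×53 + 0.60×6 + 0.39×21 = 53.1300
Highest R₀: strategy B with 53.1300.

53.13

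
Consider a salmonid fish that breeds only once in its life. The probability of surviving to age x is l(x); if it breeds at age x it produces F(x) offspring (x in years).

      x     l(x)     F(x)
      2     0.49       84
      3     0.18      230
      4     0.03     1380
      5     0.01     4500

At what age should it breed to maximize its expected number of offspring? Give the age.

5

Expected offspring if breeding at age x = l(x) × F(x):
  age 2: 0.49 × 84 = 41.160
  age 3: 0.18 × 230 = 41.400
  age 4: 0.03 × 1380 = 41.400
  age 5: 0.01 × 4500 = 45.000
Maximum at age 5 (45.000).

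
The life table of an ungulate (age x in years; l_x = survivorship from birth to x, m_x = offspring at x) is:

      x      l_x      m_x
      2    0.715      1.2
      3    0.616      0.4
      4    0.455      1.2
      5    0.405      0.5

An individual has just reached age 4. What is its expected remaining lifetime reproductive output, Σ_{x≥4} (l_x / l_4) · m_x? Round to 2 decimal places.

1.65

l_4 = 0.455. Conditional survival from age 4 to x is l_x / l_4.
  x=4: (0.455/0.455) × 1.2 = 1.2000
  x=5: (0.405/0.455) × 0.5 = 0.4451
Sum = 1.2000 + 0.4451 = 1.6451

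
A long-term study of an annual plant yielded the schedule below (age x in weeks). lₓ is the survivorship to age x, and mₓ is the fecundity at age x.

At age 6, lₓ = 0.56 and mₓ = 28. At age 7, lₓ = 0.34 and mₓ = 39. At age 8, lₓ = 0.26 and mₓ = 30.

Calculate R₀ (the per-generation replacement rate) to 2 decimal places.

R₀ = Σ lₓ mₓ:
  age 6: 0.56 × 28 = 15.6800
  age 7: 0.34 × 39 = 13.2600
  age 8: 0.26 × 30 = 7.8000
R₀ = 15.6800 + 13.2600 + 7.8000 = 36.7400

36.74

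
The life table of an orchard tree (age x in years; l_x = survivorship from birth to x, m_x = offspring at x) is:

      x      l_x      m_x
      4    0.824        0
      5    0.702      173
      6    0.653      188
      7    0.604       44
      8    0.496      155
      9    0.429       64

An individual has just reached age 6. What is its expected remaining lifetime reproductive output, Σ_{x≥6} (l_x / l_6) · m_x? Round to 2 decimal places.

l_6 = 0.653. Conditional survival from age 6 to x is l_x / l_6.
  x=6: (0.653/0.653) × 188 = 188.0000
  x=7: (0.604/0.653) × 44 = 40.6983
  x=8: (0.496/0.653) × 155 = 117.7335
  x=9: (0.429/0.653) × 64 = 42.0459
Sum = 188.0000 + 40.6983 + 117.7335 + 42.0459 = 388.4778

388.48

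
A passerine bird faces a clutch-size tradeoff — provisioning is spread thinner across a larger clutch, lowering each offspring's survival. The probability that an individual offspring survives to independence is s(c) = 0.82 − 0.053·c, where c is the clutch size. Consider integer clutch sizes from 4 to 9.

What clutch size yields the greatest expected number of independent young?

8

Expected independent young = c × s(c):
  c=4: 4 × 0.608 = 2.432
  c=5: 5 × 0.555 = 2.775
  c=6: 6 × 0.502 = 3.012
  c=7: 7 × 0.449 = 3.143
  c=8: 8 × 0.396 = 3.168
  c=9: 9 × 0.343 = 3.087
Maximum at c = 8 (3.168 independent young).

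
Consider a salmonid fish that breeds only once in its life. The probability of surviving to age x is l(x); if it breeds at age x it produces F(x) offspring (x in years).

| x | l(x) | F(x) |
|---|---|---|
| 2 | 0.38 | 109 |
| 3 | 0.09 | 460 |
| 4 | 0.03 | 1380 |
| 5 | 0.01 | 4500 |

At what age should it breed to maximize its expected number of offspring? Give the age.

Expected offspring if breeding at age x = l(x) × F(x):
  age 2: 0.38 × 109 = 41.420
  age 3: 0.09 × 460 = 41.400
  age 4: 0.03 × 1380 = 41.400
  age 5: 0.01 × 4500 = 45.000
Maximum at age 5 (45.000).

5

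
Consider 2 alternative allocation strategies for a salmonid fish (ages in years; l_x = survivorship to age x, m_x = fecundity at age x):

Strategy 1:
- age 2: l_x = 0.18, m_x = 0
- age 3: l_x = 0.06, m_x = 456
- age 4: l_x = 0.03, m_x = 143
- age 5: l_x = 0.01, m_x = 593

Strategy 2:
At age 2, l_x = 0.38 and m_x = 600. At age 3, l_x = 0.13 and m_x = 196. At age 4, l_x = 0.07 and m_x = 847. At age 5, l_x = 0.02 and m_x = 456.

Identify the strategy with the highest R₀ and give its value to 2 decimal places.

Strategy 1: R₀ = 0.18×0 + 0.06×456 + 0.03×143 + 0.01×593 = 37.5800
Strategy 2: R₀ = 0.38×600 + 0.13×196 + 0.07×847 + 0.02×456 = 321.8900
Highest R₀: strategy 2 with 321.8900.

321.89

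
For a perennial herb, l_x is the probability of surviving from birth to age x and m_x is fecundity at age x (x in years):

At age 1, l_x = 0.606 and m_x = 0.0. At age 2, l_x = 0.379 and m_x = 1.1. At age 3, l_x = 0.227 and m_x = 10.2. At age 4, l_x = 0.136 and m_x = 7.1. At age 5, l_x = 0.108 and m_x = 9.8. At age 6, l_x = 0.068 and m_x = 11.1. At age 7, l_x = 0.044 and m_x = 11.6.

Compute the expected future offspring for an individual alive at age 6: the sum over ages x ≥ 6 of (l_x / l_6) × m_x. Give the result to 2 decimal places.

l_6 = 0.068. Conditional survival from age 6 to x is l_x / l_6.
  x=6: (0.068/0.068) × 11.1 = 11.1000
  x=7: (0.044/0.068) × 11.6 = 7.5059
Sum = 11.1000 + 7.5059 = 18.6059

18.61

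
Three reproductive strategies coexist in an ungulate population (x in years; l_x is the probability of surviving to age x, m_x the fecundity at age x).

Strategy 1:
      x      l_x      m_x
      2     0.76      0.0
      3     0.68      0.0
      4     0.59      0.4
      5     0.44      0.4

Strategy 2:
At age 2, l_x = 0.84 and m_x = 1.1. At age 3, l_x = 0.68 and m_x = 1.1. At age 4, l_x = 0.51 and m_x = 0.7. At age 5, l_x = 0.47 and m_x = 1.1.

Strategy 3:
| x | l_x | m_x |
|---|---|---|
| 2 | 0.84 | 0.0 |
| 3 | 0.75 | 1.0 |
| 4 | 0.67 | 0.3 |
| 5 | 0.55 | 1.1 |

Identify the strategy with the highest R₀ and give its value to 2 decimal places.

Strategy 1: R₀ = 0.76×0.0 + 0.68×0.0 + 0.59×0.4 + 0.44×0.4 = 0.4120
Strategy 2: R₀ = 0.84×1.1 + 0.68×1.1 + 0.51×0.7 + 0.47×1.1 = 2.5460
Strategy 3: R₀ = 0.84×0.0 + 0.75×1.0 + 0.67×0.3 + 0.55×1.1 = 1.5560
Highest R₀: strategy 2 with 2.5460.

2.55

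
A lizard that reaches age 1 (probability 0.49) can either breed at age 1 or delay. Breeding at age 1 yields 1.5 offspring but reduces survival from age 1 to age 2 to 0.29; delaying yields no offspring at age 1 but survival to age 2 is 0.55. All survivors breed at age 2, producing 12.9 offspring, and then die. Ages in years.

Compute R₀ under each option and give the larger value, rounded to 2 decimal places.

breed at age 1: R₀ = 0.49 × (1.5 + 0.29 × 12.9) = 0.49 × 5.2410 = 2.5681
delay to age 2: R₀ = 0.49 × (0.55 × 12.9) = 0.49 × 7.0950 = 3.4766
Higher: delay to age 2 (3.4766).

3.48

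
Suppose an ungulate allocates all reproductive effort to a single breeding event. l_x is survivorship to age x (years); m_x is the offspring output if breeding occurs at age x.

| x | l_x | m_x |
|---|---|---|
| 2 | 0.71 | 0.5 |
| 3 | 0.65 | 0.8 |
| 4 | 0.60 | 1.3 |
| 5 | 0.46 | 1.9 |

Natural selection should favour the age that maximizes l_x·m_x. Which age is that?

Expected offspring if breeding at age x = l_x × m_x:
  age 2: 0.71 × 0.5 = 0.355
  age 3: 0.65 × 0.8 = 0.520
  age 4: 0.60 × 1.3 = 0.780
  age 5: 0.46 × 1.9 = 0.874
Maximum at age 5 (0.874).

5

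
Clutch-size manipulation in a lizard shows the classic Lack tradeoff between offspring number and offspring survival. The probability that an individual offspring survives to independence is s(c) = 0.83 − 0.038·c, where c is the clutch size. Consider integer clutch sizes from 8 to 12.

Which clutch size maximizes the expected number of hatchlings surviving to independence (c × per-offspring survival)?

11

Expected hatchlings surviving to independence = c × s(c):
  c=8: 8 × 0.526 = 4.208
  c=9: 9 × 0.488 = 4.392
  c=10: 10 × 0.450 = 4.500
  c=11: 11 × 0.412 = 4.532
  c=12: 12 × 0.374 = 4.488
Maximum at c = 11 (4.532 hatchlings surviving to independence).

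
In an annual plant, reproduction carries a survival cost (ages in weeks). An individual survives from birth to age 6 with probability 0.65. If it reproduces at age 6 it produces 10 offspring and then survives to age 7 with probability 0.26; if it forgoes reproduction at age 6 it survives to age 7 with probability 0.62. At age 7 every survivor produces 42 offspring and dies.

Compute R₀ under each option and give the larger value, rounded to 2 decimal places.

breed at age 6: R₀ = 0.65 × (10 + 0.26 × 42) = 0.65 × 20.9200 = 13.5980
delay to age 7: R₀ = 0.65 × (0.62 × 42) = 0.65 × 26.0400 = 16.9260
Higher: delay to age 7 (16.9260).

16.93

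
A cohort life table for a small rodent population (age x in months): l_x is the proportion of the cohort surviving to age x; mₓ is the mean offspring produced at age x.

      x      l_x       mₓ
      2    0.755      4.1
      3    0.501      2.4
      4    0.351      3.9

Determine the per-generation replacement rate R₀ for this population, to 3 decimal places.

5.667

R₀ = Σ l_x mₓ:
  age 2: 0.755 × 4.1 = 3.0955
  age 3: 0.501 × 2.4 = 1.2024
  age 4: 0.351 × 3.9 = 1.3689
R₀ = 3.0955 + 1.2024 + 1.3689 = 5.6668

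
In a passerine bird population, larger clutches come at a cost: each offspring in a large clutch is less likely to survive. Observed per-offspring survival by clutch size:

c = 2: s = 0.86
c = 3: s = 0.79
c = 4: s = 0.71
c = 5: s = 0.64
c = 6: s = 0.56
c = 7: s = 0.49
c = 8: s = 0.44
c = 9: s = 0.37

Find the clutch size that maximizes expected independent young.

8

Expected independent young = c × s(c):
  c=2: 2 × 0.86 = 1.720
  c=3: 3 × 0.79 = 2.370
  c=4: 4 × 0.71 = 2.840
  c=5: 5 × 0.64 = 3.200
  c=6: 6 × 0.56 = 3.360
  c=7: 7 × 0.49 = 3.430
  c=8: 8 × 0.44 = 3.520
  c=9: 9 × 0.37 = 3.330
Maximum at c = 8 (3.520 independent young).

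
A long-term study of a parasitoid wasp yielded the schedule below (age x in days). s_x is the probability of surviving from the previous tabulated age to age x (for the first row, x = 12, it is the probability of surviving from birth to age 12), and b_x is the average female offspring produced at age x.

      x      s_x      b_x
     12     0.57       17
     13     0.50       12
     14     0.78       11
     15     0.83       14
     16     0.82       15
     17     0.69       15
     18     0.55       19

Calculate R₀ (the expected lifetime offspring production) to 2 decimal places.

23.06

Survivorship from birth: l_x = s_12·s_13·…·s_x.
  l_12 = 0.57000
  l_13 = 0.28500
  l_14 = 0.22230
  l_15 = 0.18451
  l_16 = 0.15130
  l_17 = 0.10440
  l_18 = 0.05742
R₀ = Σ l_x b_x:
  age 12: 0.57000 × 17 = 9.6900
  age 13: 0.28500 × 12 = 3.4200
  age 14: 0.22230 × 11 = 2.4453
  age 15: 0.18451 × 14 = 2.5831
  age 16: 0.15130 × 15 = 2.2695
  age 17: 0.10440 × 15 = 1.5660
  age 18: 0.05742 × 19 = 1.0910
R₀ = 9.6900 + 3.4200 + 2.4453 + 2.5831 + 2.2695 + 1.5660 + 1.0910 = 23.0649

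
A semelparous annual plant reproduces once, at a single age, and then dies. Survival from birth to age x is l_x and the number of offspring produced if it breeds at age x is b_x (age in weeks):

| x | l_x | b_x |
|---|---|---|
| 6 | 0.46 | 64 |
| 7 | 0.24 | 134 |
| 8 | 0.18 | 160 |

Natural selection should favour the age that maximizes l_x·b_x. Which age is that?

7

Expected offspring if breeding at age x = l_x × b_x:
  age 6: 0.46 × 64 = 29.440
  age 7: 0.24 × 134 = 32.160
  age 8: 0.18 × 160 = 28.800
Maximum at age 7 (32.160).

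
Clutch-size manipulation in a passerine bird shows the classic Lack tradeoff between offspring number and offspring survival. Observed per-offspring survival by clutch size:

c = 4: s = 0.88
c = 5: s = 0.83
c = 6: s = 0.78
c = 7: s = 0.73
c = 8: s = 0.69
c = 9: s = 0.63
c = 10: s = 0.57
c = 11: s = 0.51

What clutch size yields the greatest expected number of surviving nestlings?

Expected surviving nestlings = c × s(c):
  c=4: 4 × 0.88 = 3.520
  c=5: 5 × 0.83 = 4.150
  c=6: 6 × 0.78 = 4.680
  c=7: 7 × 0.73 = 5.110
  c=8: 8 × 0.69 = 5.520
  c=9: 9 × 0.63 = 5.670
  c=10: 10 × 0.57 = 5.700
  c=11: 11 × 0.51 = 5.610
Maximum at c = 10 (5.700 surviving nestlings).

10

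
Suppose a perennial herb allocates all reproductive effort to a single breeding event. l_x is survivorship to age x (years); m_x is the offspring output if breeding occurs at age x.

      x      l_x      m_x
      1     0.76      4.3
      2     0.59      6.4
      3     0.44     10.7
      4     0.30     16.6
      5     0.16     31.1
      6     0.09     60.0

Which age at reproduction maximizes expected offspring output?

6

Expected offspring if breeding at age x = l_x × m_x:
  age 1: 0.76 × 4.3 = 3.268
  age 2: 0.59 × 6.4 = 3.776
  age 3: 0.44 × 10.7 = 4.708
  age 4: 0.30 × 16.6 = 4.980
  age 5: 0.16 × 31.1 = 4.976
  age 6: 0.09 × 60.0 = 5.400
Maximum at age 6 (5.400).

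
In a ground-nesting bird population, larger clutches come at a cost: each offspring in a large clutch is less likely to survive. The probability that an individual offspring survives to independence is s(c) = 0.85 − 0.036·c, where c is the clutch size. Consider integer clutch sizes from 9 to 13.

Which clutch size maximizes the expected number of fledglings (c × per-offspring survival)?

12

Expected fledglings = c × s(c):
  c=9: 9 × 0.526 = 4.734
  c=10: 10 × 0.490 = 4.900
  c=11: 11 × 0.454 = 4.994
  c=12: 12 × 0.418 = 5.016
  c=13: 13 × 0.382 = 4.966
Maximum at c = 12 (5.016 fledglings).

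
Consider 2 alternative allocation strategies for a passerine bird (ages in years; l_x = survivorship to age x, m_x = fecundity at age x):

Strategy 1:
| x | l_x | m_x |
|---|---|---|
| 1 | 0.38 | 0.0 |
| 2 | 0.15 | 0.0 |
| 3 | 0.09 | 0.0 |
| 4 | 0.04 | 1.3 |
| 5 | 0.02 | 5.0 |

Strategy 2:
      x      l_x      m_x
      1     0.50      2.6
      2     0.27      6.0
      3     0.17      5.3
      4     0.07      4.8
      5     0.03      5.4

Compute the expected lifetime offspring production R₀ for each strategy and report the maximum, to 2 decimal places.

4.32

Strategy 1: R₀ = 0.38×0.0 + 0.15×0.0 + 0.09×0.0 + 0.04×1.3 + 0.02×5.0 = 0.1520
Strategy 2: R₀ = 0.50×2.6 + 0.27×6.0 + 0.17×5.3 + 0.07×4.8 + 0.03×5.4 = 4.3190
Highest R₀: strategy 2 with 4.3190.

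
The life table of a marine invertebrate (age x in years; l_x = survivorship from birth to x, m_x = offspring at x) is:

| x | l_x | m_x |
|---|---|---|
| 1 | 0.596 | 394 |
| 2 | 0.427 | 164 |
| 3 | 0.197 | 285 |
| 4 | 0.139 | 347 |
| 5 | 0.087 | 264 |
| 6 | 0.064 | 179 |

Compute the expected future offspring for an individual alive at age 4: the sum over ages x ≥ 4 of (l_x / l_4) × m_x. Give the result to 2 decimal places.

594.65

l_4 = 0.139. Conditional survival from age 4 to x is l_x / l_4.
  x=4: (0.139/0.139) × 347 = 347.0000
  x=5: (0.087/0.139) × 264 = 165.2374
  x=6: (0.064/0.139) × 179 = 82.4173
Sum = 347.0000 + 165.2374 + 82.4173 = 594.6547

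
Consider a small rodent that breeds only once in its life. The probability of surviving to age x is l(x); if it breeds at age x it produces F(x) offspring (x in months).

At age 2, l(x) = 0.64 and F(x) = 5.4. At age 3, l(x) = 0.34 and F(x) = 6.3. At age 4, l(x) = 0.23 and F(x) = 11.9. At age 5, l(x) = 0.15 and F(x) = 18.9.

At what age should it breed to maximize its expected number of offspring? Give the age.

Expected offspring if breeding at age x = l(x) × F(x):
  age 2: 0.64 × 5.4 = 3.456
  age 3: 0.34 × 6.3 = 2.142
  age 4: 0.23 × 11.9 = 2.737
  age 5: 0.15 × 18.9 = 2.835
Maximum at age 2 (3.456).

2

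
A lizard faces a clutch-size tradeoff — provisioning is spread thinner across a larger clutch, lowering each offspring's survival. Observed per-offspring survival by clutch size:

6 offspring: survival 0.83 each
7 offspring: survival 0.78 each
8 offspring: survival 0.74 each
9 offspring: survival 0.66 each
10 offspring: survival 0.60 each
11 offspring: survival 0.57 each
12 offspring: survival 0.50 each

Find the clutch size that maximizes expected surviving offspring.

11

Expected surviving offspring = c × s(c):
  c=6: 6 × 0.83 = 4.980
  c=7: 7 × 0.78 = 5.460
  c=8: 8 × 0.74 = 5.920
  c=9: 9 × 0.66 = 5.940
  c=10: 10 × 0.60 = 6.000
  c=11: 11 × 0.57 = 6.270
  c=12: 12 × 0.50 = 6.000
Maximum at c = 11 (6.270 surviving offspring).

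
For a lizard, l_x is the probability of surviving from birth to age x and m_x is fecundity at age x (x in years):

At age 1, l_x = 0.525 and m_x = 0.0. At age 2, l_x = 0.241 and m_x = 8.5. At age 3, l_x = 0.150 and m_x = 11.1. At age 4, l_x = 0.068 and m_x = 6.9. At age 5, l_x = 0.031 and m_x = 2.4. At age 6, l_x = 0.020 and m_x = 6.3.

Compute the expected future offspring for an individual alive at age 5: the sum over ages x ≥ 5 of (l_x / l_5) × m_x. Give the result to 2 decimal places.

l_5 = 0.031. Conditional survival from age 5 to x is l_x / l_5.
  x=5: (0.031/0.031) × 2.4 = 2.4000
  x=6: (0.020/0.031) × 6.3 = 4.0645
Sum = 2.4000 + 4.0645 = 6.4645

6.46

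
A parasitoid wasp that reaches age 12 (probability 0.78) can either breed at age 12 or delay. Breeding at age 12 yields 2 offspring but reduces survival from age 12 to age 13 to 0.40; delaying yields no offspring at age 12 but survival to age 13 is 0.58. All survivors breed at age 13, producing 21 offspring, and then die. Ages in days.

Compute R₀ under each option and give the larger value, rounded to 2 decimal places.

9.50

breed at age 12: R₀ = 0.78 × (2 + 0.40 × 21) = 0.78 × 10.4000 = 8.1120
delay to age 13: R₀ = 0.78 × (0.58 × 21) = 0.78 × 12.1800 = 9.5004
Higher: delay to age 13 (9.5004).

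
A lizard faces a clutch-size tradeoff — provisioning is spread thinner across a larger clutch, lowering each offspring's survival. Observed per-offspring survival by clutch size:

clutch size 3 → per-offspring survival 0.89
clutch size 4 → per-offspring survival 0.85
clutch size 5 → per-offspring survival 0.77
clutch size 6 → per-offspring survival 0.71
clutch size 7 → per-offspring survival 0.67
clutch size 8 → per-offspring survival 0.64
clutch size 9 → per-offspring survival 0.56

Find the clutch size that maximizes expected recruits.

8

Expected recruits = c × s(c):
  c=3: 3 × 0.89 = 2.670
  c=4: 4 × 0.85 = 3.400
  c=5: 5 × 0.77 = 3.850
  c=6: 6 × 0.71 = 4.260
  c=7: 7 × 0.67 = 4.690
  c=8: 8 × 0.64 = 5.120
  c=9: 9 × 0.56 = 5.040
Maximum at c = 8 (5.120 recruits).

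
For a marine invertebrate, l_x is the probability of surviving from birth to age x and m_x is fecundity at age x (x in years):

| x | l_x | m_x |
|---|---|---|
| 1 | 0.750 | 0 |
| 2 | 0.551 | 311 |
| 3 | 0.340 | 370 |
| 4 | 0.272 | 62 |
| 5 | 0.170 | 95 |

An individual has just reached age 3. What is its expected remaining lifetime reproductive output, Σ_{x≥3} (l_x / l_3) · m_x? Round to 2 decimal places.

467.10

l_3 = 0.340. Conditional survival from age 3 to x is l_x / l_3.
  x=3: (0.340/0.340) × 370 = 370.0000
  x=4: (0.272/0.340) × 62 = 49.6000
  x=5: (0.170/0.340) × 95 = 47.5000
Sum = 370.0000 + 49.6000 + 47.5000 = 467.1000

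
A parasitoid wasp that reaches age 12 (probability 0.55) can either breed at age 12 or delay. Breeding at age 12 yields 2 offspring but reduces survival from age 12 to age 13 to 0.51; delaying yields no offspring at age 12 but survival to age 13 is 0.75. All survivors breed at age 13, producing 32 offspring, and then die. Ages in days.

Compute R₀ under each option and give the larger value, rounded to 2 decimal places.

13.20

breed at age 12: R₀ = 0.55 × (2 + 0.51 × 32) = 0.55 × 18.3200 = 10.0760
delay to age 13: R₀ = 0.55 × (0.75 × 32) = 0.55 × 24.0000 = 13.2000
Higher: delay to age 13 (13.2000).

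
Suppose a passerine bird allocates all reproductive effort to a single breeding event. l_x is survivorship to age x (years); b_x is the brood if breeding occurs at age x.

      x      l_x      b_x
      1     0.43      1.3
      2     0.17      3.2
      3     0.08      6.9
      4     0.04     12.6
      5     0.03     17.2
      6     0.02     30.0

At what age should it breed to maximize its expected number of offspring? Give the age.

6

Expected offspring if breeding at age x = l_x × b_x:
  age 1: 0.43 × 1.3 = 0.559
  age 2: 0.17 × 3.2 = 0.544
  age 3: 0.08 × 6.9 = 0.552
  age 4: 0.04 × 12.6 = 0.504
  age 5: 0.03 × 17.2 = 0.516
  age 6: 0.02 × 30.0 = 0.600
Maximum at age 6 (0.600).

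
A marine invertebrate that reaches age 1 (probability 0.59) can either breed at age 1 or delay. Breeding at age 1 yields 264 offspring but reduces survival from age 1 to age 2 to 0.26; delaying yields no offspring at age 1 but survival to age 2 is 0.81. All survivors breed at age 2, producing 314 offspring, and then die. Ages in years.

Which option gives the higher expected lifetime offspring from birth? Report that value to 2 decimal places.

breed at age 1: R₀ = 0.59 × (264 + 0.26 × 314) = 0.59 × 345.6400 = 203.9276
delay to age 2: R₀ = 0.59 × (0.81 × 314) = 0.59 × 254.3400 = 150.0606
Higher: breed at age 1 (203.9276).

203.93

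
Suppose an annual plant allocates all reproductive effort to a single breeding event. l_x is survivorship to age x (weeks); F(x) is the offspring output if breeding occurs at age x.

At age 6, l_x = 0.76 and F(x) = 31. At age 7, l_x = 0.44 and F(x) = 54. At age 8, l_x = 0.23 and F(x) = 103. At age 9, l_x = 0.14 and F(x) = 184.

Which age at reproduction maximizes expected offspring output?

Expected offspring if breeding at age x = l_x × F(x):
  age 6: 0.76 × 31 = 23.560
  age 7: 0.44 × 54 = 23.760
  age 8: 0.23 × 103 = 23.690
  age 9: 0.14 × 184 = 25.760
Maximum at age 9 (25.760).

9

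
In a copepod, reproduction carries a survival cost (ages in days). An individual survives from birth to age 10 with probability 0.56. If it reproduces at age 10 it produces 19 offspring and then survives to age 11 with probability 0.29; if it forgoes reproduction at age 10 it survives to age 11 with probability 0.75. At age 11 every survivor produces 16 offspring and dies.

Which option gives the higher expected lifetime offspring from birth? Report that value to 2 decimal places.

breed at age 10: R₀ = 0.56 × (19 + 0.29 × 16) = 0.56 × 23.6400 = 13.2384
delay to age 11: R₀ = 0.56 × (0.75 × 16) = 0.56 × 12.0000 = 6.7200
Higher: breed at age 10 (13.2384).

13.24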